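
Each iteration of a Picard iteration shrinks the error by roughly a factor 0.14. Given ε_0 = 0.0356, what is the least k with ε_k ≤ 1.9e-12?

After k steps, ε_k ≈ 0.0356·0.14^k.
Need 0.14^k ≤ 1.9e-12/0.0356 = 5.33708e-11.
k ≥ ln(5.33708e-11)/ln(0.14) = -23.6538/-1.96611 = 12.031.
Smallest integer k = 13.

13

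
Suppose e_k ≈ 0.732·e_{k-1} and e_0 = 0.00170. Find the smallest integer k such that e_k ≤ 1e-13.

76

After k steps, e_k ≈ 0.00170·0.732^k.
Need 0.732^k ≤ 1e-13/0.00170 = 5.88235e-11.
k ≥ ln(5.88235e-11)/ln(0.732) = -23.5565/-0.31197 = 75.509.
Smallest integer k = 76.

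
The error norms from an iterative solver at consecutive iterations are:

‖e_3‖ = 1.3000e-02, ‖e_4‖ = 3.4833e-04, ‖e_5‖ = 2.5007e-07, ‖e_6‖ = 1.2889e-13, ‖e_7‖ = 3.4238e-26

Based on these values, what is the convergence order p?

Consecutive ratios: ‖e_7‖/‖e_6‖ = 3.4238e-26/1.2889e-13 = 2.65637e-13, ‖e_6‖/‖e_5‖ = 1.2889e-13/2.5007e-07 = 5.15416e-07.
p ≈ ln(2.65637e-13)/ln(5.15416e-07) = -28.9566/-14.4783 ≈ 2.00.
So the convergence is quadratic (order 2).

2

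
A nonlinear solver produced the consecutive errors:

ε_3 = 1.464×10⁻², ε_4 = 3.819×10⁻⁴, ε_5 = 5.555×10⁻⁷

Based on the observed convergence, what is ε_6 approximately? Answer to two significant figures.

4.6e-12

First estimate the order: p ≈ ln(ε_5/ε_4) / ln(ε_4/ε_3) = ln(5.555×10⁻⁷/3.819×10⁻⁴)/ln(3.819×10⁻⁴/1.464×10⁻²) = ln(0.00145457)/ln(0.0260861) ≈ 1.7917.
Then ε_6 ≈ ε_5·(ε_5/ε_4)^p = 5.555×10⁻⁷·(0.00145457)^1.7917 = 5.555×10⁻⁷·8.25034e-06 ≈ 4.583e-12.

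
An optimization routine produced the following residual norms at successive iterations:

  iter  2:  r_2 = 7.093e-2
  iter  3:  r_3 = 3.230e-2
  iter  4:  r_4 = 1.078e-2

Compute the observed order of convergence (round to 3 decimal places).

1.395

p ≈ ln(r_4/r_3) / ln(r_3/r_2)
  = ln(1.078e-2/3.230e-2) / ln(3.230e-2/7.093e-2)
  = ln(0.333746) / ln(0.455379)
  = -1.097375 / -0.786625 ≈ 1.395042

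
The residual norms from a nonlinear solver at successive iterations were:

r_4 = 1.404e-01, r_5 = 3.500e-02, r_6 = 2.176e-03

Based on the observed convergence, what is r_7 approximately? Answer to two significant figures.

8.4e-6

First estimate the order: p ≈ ln(r_6/r_5) / ln(r_5/r_4) = ln(2.176e-03/3.500e-02)/ln(3.500e-02/1.404e-01) = ln(0.0621714)/ln(0.249288) ≈ 1.9997.
Then r_7 ≈ r_6·(r_6/r_5)^p = 2.176e-03·(0.0621714)^1.9997 = 2.176e-03·0.00386851 ≈ 8.418e-06.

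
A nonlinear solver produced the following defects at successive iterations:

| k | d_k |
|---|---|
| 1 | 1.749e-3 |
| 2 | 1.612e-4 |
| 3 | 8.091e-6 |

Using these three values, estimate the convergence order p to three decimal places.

p ≈ ln(d_3/d_2) / ln(d_2/d_1)
  = ln(8.091e-6/1.612e-4) / ln(1.612e-4/1.749e-3)
  = ln(0.0501923) / ln(0.092167)
  = -2.991894 / -2.384153 ≈ 1.254909

1.255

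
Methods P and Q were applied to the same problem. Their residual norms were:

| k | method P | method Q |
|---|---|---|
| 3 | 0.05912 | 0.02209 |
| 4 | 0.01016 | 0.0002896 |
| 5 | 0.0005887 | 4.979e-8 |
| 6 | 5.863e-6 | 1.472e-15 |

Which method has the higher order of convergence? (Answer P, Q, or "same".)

Method P: p ≈ ln(5.863e-6/0.0005887)/ln(0.0005887/0.01016) ≈ 1.62.
Method Q: p ≈ ln(1.472e-15/4.979e-8)/ln(4.979e-8/0.0002896) ≈ 2.00.
Method Q has the higher order (≈2.0 vs ≈1.6).

Q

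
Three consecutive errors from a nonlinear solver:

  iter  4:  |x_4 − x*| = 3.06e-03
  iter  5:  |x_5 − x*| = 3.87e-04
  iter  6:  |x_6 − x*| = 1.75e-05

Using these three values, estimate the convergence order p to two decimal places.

p ≈ ln(|x_6 − x*|/|x_5 − x*|) / ln(|x_5 − x*|/|x_4 − x*|)
  = ln(1.75e-05/3.87e-04) / ln(3.87e-04/3.06e-03)
  = ln(0.0452196) / ln(0.126471)
  = -3.09622 / -2.06774 ≈ 1.49739

1.50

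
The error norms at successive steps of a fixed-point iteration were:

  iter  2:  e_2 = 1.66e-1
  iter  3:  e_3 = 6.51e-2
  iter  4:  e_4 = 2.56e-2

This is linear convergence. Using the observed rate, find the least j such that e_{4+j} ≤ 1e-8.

Rate ρ ≈ e_4/e_3 = 2.56e-2/6.51e-2 = 0.3932.
After j more steps, e_{4+j} ≈ 2.56e-2·ρ^j; need ρ^j ≤ 1e-8/2.56e-2 = 3.90625e-07.
j ≥ ln(3.90625e-07)/ln(0.3932) = -14.7555/-0.93344 = 15.808.
So 16 more iterations are needed.

16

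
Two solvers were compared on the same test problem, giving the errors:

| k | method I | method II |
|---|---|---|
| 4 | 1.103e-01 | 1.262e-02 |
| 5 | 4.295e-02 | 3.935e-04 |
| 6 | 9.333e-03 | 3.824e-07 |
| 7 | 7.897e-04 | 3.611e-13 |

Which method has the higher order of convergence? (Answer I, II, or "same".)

II

Method I: p ≈ ln(7.897e-04/9.333e-03)/ln(9.333e-03/4.295e-02) ≈ 1.62.
Method II: p ≈ ln(3.611e-13/3.824e-07)/ln(3.824e-07/3.935e-04) ≈ 2.00.
Method II has the higher order (≈2.0 vs ≈1.6).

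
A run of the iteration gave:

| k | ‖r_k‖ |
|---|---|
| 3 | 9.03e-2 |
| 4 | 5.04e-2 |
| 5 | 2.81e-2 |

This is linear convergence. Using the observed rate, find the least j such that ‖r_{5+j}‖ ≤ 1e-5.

14

Rate ρ ≈ ‖r_5‖/‖r_4‖ = 2.81e-2/5.04e-2 = 0.5575.
After j more steps, ‖r_{5+j}‖ ≈ 2.81e-2·ρ^j; need ρ^j ≤ 1e-5/2.81e-2 = 0.000355872.
j ≥ ln(0.000355872)/ln(0.5575) = -7.9409/-0.58429 = 13.591.
So 14 more iterations are needed.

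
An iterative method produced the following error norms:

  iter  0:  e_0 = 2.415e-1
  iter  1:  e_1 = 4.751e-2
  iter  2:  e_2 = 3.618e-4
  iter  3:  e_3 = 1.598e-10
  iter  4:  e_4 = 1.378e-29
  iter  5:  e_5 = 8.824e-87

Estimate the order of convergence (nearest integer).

3

Consecutive ratios: e_5/e_4 = 8.824e-87/1.378e-29 = 6.40348e-58, e_4/e_3 = 1.378e-29/1.598e-10 = 8.62328e-20.
p ≈ ln(6.40348e-58)/ln(8.62328e-20) = -131.6931/-43.8972 ≈ 3.00.
So the convergence is cubic (order 3).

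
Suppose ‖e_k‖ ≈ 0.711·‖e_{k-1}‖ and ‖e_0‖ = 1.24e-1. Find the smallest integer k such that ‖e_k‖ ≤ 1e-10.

62

After k steps, ‖e_k‖ ≈ 1.24e-1·0.711^k.
Need 0.711^k ≤ 1e-10/1.24e-1 = 8.06452e-10.
k ≥ ln(8.06452e-10)/ln(0.711) = -20.9384/-0.34108 = 61.389.
Smallest integer k = 62.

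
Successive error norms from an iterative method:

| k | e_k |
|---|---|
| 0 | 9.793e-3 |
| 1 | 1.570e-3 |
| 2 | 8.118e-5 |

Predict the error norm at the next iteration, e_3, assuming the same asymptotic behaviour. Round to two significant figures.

6.7e-7

First estimate the order: p ≈ ln(e_2/e_1) / ln(e_1/e_0) = ln(8.118e-5/1.570e-3)/ln(1.570e-3/9.793e-3) = ln(0.051707)/ln(0.160319) ≈ 1.6181.
Then e_3 ≈ e_2·(e_2/e_1)^p = 8.118e-5·(0.051707)^1.6181 = 8.118e-5·0.00828694 ≈ 6.727e-07.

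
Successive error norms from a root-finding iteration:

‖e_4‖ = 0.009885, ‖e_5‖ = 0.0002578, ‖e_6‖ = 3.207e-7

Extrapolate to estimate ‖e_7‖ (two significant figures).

1.5e-12

First estimate the order: p ≈ ln(‖e_6‖/‖e_5‖) / ln(‖e_5‖/‖e_4‖) = ln(3.207e-7/0.0002578)/ln(0.0002578/0.009885) = ln(0.00124399)/ln(0.0260799) ≈ 1.8344.
Then ‖e_7‖ ≈ ‖e_6‖·(‖e_6‖/‖e_5‖)^p = 3.207e-7·(0.00124399)^1.8344 = 3.207e-7·4.68524e-06 ≈ 1.503e-12.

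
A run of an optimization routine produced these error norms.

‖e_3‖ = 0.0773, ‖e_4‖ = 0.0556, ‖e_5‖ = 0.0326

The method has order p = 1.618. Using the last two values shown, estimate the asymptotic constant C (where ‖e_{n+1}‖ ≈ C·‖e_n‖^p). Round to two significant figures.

3.5

C ≈ ‖e_5‖ / ‖e_4‖^1.618
  = 0.0326 / (0.0556)^1.618
  = 0.0326 / 0.00932247 ≈ 3.4969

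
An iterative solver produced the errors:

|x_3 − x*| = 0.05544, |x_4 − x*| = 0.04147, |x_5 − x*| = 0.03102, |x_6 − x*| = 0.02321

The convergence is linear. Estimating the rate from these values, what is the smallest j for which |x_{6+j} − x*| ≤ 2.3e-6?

Rate ρ ≈ |x_6 − x*|/|x_5 − x*| = 0.02321/0.03102 = 0.7482.
After j more steps, |x_{6+j} − x*| ≈ 0.02321·ρ^j; need ρ^j ≤ 2.3e-6/0.02321 = 9.90952e-05.
j ≥ ln(9.90952e-05)/ln(0.7482) = -9.2194/-0.29008 = 31.782.
So 32 more iterations are needed.

32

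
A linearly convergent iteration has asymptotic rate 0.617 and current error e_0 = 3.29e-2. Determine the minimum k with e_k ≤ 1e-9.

After k steps, e_k ≈ 3.29e-2·0.617^k.
Need 0.617^k ≤ 1e-9/3.29e-2 = 3.03951e-08.
k ≥ ln(3.03951e-08)/ln(0.617) = -17.3090/-0.48289 = 35.845.
Smallest integer k = 36.

36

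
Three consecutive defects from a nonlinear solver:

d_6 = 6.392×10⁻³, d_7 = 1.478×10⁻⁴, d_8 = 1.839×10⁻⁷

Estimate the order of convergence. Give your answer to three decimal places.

1.776

p ≈ ln(d_8/d_7) / ln(d_7/d_6)
  = ln(1.839×10⁻⁷/1.478×10⁻⁴) / ln(1.478×10⁻⁴/6.392×10⁻³)
  = ln(0.00124425) / ln(0.0231227)
  = -6.689222 / -3.766940 ≈ 1.775771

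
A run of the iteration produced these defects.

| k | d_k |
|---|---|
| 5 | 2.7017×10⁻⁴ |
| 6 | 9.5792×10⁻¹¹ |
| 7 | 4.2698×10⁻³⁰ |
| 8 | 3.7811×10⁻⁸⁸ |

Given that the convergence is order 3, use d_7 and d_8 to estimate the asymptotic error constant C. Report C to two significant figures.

C ≈ d_8 / d_7^3
  = 3.7811×10⁻⁸⁸ / (4.2698×10⁻³⁰)^3
  = 3.7811×10⁻⁸⁸ / 7.78435e-89 ≈ 4.8573

4.9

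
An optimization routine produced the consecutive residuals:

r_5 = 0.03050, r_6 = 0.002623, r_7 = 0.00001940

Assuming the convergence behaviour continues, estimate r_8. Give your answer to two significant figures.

1.1e-9

First estimate the order: p ≈ ln(r_7/r_6) / ln(r_6/r_5) = ln(0.00001940/0.002623)/ln(0.002623/0.03050) = ln(0.00739611)/ln(0.086) ≈ 2.0000.
Then r_8 ≈ r_7·(r_7/r_6)^p = 0.00001940·(0.00739611)^2.0000 = 0.00001940·5.47024e-05 ≈ 1.061e-09.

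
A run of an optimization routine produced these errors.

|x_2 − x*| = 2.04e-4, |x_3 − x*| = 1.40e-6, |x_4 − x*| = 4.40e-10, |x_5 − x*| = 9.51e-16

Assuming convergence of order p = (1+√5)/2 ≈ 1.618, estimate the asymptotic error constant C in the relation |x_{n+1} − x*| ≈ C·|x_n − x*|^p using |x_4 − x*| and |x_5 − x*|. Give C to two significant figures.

1.3

C ≈ |x_5 − x*| / |x_4 − x*|^1.618
  = 9.51e-16 / (4.40e-10)^1.618
  = 9.51e-16 / 7.26284e-16 ≈ 1.3094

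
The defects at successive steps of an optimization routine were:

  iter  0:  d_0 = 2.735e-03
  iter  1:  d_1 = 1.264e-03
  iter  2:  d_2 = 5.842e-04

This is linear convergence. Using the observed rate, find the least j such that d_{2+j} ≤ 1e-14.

33

Rate ρ ≈ d_2/d_1 = 5.842e-04/1.264e-03 = 0.4622.
After j more steps, d_{2+j} ≈ 5.842e-04·ρ^j; need ρ^j ≤ 1e-14/5.842e-04 = 1.71174e-11.
j ≥ ln(1.71174e-11)/ln(0.4622) = -24.7909/-0.77176 = 32.123.
So 33 more iterations are needed.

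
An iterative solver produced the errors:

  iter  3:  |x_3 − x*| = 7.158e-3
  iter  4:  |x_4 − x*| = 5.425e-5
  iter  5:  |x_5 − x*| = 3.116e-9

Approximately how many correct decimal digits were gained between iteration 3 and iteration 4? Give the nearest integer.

Digits gained ≈ log₁₀(|x_3 − x*|/|x_4 − x*|) = log₁₀(7.158e-3/5.425e-5) = log₁₀(131.945) ≈ 2.120.

2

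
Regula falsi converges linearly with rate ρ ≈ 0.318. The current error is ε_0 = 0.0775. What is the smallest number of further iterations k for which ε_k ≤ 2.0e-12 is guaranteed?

After k steps, ε_k ≈ 0.0775·0.318^k.
Need 0.318^k ≤ 2.0e-12/0.0775 = 2.58065e-11.
k ≥ ln(2.58065e-11)/ln(0.318) = -24.3804/-1.14570 = 21.280.
Smallest integer k = 22.

22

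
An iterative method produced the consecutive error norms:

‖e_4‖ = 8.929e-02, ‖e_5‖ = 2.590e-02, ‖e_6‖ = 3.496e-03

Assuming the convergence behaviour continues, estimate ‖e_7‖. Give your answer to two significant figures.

First estimate the order: p ≈ ln(‖e_6‖/‖e_5‖) / ln(‖e_5‖/‖e_4‖) = ln(3.496e-03/2.590e-02)/ln(2.590e-02/8.929e-02) = ln(0.134981)/ln(0.290066) ≈ 1.6181.
Then ‖e_7‖ ≈ ‖e_6‖·(‖e_6‖/‖e_5‖)^p = 3.496e-03·(0.134981)^1.6181 = 3.496e-03·0.0391466 ≈ 0.0001369.

1.4e-4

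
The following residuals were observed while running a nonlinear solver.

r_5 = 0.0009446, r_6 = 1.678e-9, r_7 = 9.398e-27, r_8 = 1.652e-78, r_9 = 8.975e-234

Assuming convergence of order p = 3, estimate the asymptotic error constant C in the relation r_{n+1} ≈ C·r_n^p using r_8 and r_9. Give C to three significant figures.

C ≈ r_9 / r_8^3
  = 8.975e-234 / (1.652e-78)^3
  = 8.975e-234 / 4.50848e-234 ≈ 1.9907

1.99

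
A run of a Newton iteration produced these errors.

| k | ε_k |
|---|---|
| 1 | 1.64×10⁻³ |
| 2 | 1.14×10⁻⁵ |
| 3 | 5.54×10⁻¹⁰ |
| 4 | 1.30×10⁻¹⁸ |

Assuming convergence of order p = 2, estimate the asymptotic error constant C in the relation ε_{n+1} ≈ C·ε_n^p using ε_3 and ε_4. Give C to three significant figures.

C ≈ ε_4 / ε_3^2
  = 1.30×10⁻¹⁸ / (5.54×10⁻¹⁰)^2
  = 1.30×10⁻¹⁸ / 3.06916e-19 ≈ 4.2357

4.24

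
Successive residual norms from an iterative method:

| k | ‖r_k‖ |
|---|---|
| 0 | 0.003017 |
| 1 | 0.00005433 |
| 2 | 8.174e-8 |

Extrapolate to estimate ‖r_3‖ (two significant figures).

First estimate the order: p ≈ ln(‖r_2‖/‖r_1‖) / ln(‖r_1‖/‖r_0‖) = ln(8.174e-8/0.00005433)/ln(0.00005433/0.003017) = ln(0.00150451)/ln(0.018008) ≈ 1.6180.
Then ‖r_3‖ ≈ ‖r_2‖·(‖r_2‖/‖r_1‖)^p = 8.174e-8·(0.00150451)^1.6180 = 8.174e-8·2.71035e-05 ≈ 2.215e-12.

2.2e-12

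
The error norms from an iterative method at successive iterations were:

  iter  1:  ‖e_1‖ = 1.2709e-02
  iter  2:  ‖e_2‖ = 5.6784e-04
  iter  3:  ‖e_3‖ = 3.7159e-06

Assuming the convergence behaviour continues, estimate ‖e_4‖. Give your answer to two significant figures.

1.1e-9

First estimate the order: p ≈ ln(‖e_3‖/‖e_2‖) / ln(‖e_2‖/‖e_1‖) = ln(3.7159e-06/5.6784e-04)/ln(5.6784e-04/1.2709e-02) = ln(0.00654392)/ln(0.0446801) ≈ 1.6180.
Then ‖e_4‖ ≈ ‖e_3‖·(‖e_3‖/‖e_2‖)^p = 3.7159e-06·(0.00654392)^1.6180 = 3.7159e-06·0.000292433 ≈ 1.087e-09.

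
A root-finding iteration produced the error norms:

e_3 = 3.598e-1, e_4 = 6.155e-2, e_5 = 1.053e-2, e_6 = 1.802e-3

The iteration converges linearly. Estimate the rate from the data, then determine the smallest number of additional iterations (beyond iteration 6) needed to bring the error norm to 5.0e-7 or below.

Rate ρ ≈ e_6/e_5 = 1.802e-3/1.053e-2 = 0.1711.
After j more steps, e_{6+j} ≈ 1.802e-3·ρ^j; need ρ^j ≤ 5.0e-7/1.802e-3 = 0.000277469.
j ≥ ln(0.000277469)/ln(0.1711) = -8.1898/-1.76551 = 4.639.
So 5 more iterations are needed.

5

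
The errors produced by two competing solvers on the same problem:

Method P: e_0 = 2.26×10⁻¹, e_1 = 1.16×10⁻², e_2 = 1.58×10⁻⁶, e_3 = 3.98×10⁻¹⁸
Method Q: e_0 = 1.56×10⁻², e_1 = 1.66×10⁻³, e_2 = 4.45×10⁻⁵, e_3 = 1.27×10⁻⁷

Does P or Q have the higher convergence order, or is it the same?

P

Method P: p ≈ ln(3.98×10⁻¹⁸/1.58×10⁻⁶)/ln(1.58×10⁻⁶/1.16×10⁻²) ≈ 3.00.
Method Q: p ≈ ln(1.27×10⁻⁷/4.45×10⁻⁵)/ln(4.45×10⁻⁵/1.66×10⁻³) ≈ 1.62.
Method P has the higher order (≈3.0 vs ≈1.6).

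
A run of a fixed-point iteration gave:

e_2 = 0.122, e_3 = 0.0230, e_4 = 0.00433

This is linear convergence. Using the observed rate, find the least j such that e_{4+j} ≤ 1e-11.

Rate ρ ≈ e_4/e_3 = 0.00433/0.0230 = 0.1883.
After j more steps, e_{4+j} ≈ 0.00433·ρ^j; need ρ^j ≤ 1e-11/0.00433 = 2.30947e-09.
j ≥ ln(2.30947e-09)/ln(0.1883) = -19.8862/-1.66972 = 11.910.
So 12 more iterations are needed.

12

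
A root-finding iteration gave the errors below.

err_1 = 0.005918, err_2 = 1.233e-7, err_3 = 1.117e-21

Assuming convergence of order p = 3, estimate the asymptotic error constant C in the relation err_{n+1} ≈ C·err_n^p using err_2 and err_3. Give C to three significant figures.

0.596

C ≈ err_3 / err_2^3
  = 1.117e-21 / (1.233e-7)^3
  = 1.117e-21 / 1.87452e-21 ≈ 0.59589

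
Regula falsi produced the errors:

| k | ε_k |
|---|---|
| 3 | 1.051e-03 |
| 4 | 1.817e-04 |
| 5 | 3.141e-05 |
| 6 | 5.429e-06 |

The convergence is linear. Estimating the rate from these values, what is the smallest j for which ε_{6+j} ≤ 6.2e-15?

Rate ρ ≈ ε_6/ε_5 = 5.429e-06/3.141e-05 = 0.1728.
After j more steps, ε_{6+j} ≈ 5.429e-06·ρ^j; need ρ^j ≤ 6.2e-15/5.429e-06 = 1.14202e-09.
j ≥ ln(1.14202e-09)/ln(0.1728) = -20.5905/-1.75562 = 11.728.
So 12 more iterations are needed.

12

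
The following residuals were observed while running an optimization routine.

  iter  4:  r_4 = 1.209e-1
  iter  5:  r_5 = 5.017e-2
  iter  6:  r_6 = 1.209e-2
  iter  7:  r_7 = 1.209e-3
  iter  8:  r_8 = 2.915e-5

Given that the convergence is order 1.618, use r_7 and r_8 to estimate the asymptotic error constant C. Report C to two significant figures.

1.5

C ≈ r_8 / r_7^1.618
  = 2.915e-5 / (1.209e-3)^1.618
  = 2.915e-5 / 1.90268e-05 ≈ 1.532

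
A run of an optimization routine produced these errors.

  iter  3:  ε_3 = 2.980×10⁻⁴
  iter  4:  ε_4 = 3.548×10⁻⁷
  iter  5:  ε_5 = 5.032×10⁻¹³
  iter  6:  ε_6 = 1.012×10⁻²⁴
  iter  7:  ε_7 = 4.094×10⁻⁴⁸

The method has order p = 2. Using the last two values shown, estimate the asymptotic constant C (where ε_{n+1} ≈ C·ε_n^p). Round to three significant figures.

4.00

C ≈ ε_7 / ε_6^2
  = 4.094×10⁻⁴⁸ / (1.012×10⁻²⁴)^2
  = 4.094×10⁻⁴⁸ / 1.02414e-48 ≈ 3.9975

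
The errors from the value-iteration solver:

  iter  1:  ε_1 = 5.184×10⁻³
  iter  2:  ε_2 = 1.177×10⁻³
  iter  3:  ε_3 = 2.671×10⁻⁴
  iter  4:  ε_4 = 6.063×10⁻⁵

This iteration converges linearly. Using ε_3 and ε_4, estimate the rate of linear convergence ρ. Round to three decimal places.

0.227

ρ ≈ ε_4/ε_3 = 6.063×10⁻⁵/2.671×10⁻⁴ = 0.22699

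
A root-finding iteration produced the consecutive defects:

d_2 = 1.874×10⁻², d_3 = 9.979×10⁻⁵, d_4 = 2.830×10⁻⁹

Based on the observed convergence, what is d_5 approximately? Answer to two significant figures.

2.3e-18

First estimate the order: p ≈ ln(d_4/d_3) / ln(d_3/d_2) = ln(2.830×10⁻⁹/9.979×10⁻⁵)/ln(9.979×10⁻⁵/1.874×10⁻²) = ln(2.83596e-05)/ln(0.00532497) ≈ 2.0000.
Then d_5 ≈ d_4·(d_4/d_3)^p = 2.830×10⁻⁹·(2.83596e-05)^2.0000 = 2.830×10⁻⁹·8.04267e-10 ≈ 2.276e-18.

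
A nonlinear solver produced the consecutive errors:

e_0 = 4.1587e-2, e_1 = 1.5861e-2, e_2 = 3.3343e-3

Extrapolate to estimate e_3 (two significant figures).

2.7e-4

First estimate the order: p ≈ ln(e_2/e_1) / ln(e_1/e_0) = ln(3.3343e-3/1.5861e-2)/ln(1.5861e-2/4.1587e-2) = ln(0.21022)/ln(0.381393) ≈ 1.6180.
Then e_3 ≈ e_2·(e_2/e_1)^p = 3.3343e-3·(0.21022)^1.6180 = 3.3343e-3·0.0801838 ≈ 0.0002674.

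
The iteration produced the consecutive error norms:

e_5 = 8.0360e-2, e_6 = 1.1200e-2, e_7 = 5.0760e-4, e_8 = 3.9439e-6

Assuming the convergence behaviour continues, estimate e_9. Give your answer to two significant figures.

1.9e-9

First estimate the order: p ≈ ln(e_8/e_7) / ln(e_7/e_6) = ln(3.9439e-6/5.0760e-4)/ln(5.0760e-4/1.1200e-2) = ln(0.0077697)/ln(0.0453214) ≈ 1.5700.
Then e_9 ≈ e_8·(e_8/e_7)^p = 3.9439e-6·(0.0077697)^1.5700 = 3.9439e-6·0.000487455 ≈ 1.922e-09.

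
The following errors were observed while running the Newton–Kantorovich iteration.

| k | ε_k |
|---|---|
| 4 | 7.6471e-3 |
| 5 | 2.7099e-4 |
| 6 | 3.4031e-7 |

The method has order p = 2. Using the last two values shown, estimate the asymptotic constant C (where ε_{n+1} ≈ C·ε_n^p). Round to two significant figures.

C ≈ ε_6 / ε_5^2
  = 3.4031e-7 / (2.7099e-4)^2
  = 3.4031e-7 / 7.34356e-08 ≈ 4.6341

4.6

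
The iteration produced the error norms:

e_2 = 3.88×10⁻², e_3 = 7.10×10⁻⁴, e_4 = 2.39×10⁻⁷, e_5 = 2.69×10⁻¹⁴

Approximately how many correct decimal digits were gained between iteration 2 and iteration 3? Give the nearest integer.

Digits gained ≈ log₁₀(e_2/e_3) = log₁₀(3.88×10⁻²/7.10×10⁻⁴) = log₁₀(54.6479) ≈ 1.738.

2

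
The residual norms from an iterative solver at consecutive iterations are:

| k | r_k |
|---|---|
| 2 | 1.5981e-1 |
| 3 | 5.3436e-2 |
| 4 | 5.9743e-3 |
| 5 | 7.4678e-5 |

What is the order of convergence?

Consecutive ratios: r_5/r_4 = 7.4678e-5/5.9743e-3 = 0.0124999, r_4/r_3 = 5.9743e-3/5.3436e-2 = 0.111803.
p ≈ ln(0.0124999)/ln(0.111803) = -4.3820/-2.1910 ≈ 2.00.
So the convergence is quadratic (order 2).

2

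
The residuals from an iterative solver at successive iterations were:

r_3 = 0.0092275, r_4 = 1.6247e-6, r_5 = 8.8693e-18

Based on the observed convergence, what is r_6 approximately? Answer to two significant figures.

First estimate the order: p ≈ ln(r_5/r_4) / ln(r_4/r_3) = ln(8.8693e-18/1.6247e-6)/ln(1.6247e-6/0.0092275) = ln(5.45904e-12)/ln(0.000176072) ≈ 3.0000.
Then r_6 ≈ r_5·(r_5/r_4)^p = 8.8693e-18·(5.45904e-12)^3.0000 = 8.8693e-18·1.62685e-34 ≈ 1.443e-51.

1.4e-51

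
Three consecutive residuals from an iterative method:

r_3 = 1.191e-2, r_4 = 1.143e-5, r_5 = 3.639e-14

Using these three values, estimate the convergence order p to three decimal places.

2.816

p ≈ ln(r_5/r_4) / ln(r_4/r_3)
  = ln(3.639e-14/1.143e-5) / ln(1.143e-5/1.191e-2)
  = ln(3.18373e-09) / ln(0.000959698)
  = -19.565212 / -6.948892 ≈ 2.815587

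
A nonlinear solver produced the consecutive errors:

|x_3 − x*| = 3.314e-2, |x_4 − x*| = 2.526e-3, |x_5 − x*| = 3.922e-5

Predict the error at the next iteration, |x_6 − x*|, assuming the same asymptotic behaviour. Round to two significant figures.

4.6e-8

First estimate the order: p ≈ ln(|x_5 − x*|/|x_4 − x*|) / ln(|x_4 − x*|/|x_3 − x*|) = ln(3.922e-5/2.526e-3)/ln(2.526e-3/3.314e-2) = ln(0.0155265)/ln(0.0762221) ≈ 1.6181.
Then |x_6 − x*| ≈ |x_5 − x*|·(|x_5 − x*|/|x_4 − x*|)^p = 3.922e-5·(0.0155265)^1.6181 = 3.922e-5·0.00118298 ≈ 4.64e-08.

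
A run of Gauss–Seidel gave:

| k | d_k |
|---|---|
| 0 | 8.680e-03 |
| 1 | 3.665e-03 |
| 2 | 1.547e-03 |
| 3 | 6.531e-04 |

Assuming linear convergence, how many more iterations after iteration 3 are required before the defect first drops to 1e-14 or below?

29

Rate ρ ≈ d_3/d_2 = 6.531e-04/1.547e-03 = 0.4222.
After j more steps, d_{3+j} ≈ 6.531e-04·ρ^j; need ρ^j ≤ 1e-14/6.531e-04 = 1.53116e-11.
j ≥ ln(1.53116e-11)/ln(0.4222) = -24.9024/-0.86228 = 28.880.
So 29 more iterations are needed.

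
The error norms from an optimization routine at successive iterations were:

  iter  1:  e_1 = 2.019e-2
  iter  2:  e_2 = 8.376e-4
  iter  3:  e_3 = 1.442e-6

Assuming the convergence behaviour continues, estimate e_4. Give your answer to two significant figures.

First estimate the order: p ≈ ln(e_3/e_2) / ln(e_2/e_1) = ln(1.442e-6/8.376e-4)/ln(8.376e-4/2.019e-2) = ln(0.00172159)/ln(0.0414859) ≈ 1.9999.
Then e_4 ≈ e_3·(e_3/e_2)^p = 1.442e-6·(0.00172159)^1.9999 = 1.442e-6·2.96576e-06 ≈ 4.277e-12.

4.3e-12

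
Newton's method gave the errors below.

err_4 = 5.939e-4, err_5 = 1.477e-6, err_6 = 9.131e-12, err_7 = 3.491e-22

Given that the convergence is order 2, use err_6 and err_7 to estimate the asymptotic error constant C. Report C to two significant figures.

C ≈ err_7 / err_6^2
  = 3.491e-22 / (9.131e-12)^2
  = 3.491e-22 / 8.33752e-23 ≈ 4.1871

4.2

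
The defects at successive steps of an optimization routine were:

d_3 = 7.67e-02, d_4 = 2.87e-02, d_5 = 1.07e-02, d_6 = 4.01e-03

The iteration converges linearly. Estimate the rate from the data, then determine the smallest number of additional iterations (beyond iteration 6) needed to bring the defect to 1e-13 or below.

25

Rate ρ ≈ d_6/d_5 = 4.01e-03/1.07e-02 = 0.3748.
After j more steps, d_{6+j} ≈ 4.01e-03·ρ^j; need ρ^j ≤ 1e-13/4.01e-03 = 2.49377e-11.
j ≥ ln(2.49377e-11)/ln(0.3748) = -24.4146/-0.98136 = 24.878.
So 25 more iterations are needed.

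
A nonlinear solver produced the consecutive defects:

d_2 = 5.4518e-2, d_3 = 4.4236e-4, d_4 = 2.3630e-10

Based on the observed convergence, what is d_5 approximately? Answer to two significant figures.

First estimate the order: p ≈ ln(d_4/d_3) / ln(d_3/d_2) = ln(2.3630e-10/4.4236e-4)/ln(4.4236e-4/5.4518e-2) = ln(5.3418e-07)/ln(0.00811402) ≈ 3.0000.
Then d_5 ≈ d_4·(d_4/d_3)^p = 2.3630e-10·(5.3418e-07)^3.0000 = 2.3630e-10·1.52427e-19 ≈ 3.602e-29.

3.6e-29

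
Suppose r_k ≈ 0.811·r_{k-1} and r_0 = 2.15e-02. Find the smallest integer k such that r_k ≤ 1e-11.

After k steps, r_k ≈ 2.15e-02·0.811^k.
Need 0.811^k ≤ 1e-11/2.15e-02 = 4.65116e-10.
k ≥ ln(4.65116e-10)/ln(0.811) = -21.4887/-0.20949 = 102.576.
Smallest integer k = 103.

103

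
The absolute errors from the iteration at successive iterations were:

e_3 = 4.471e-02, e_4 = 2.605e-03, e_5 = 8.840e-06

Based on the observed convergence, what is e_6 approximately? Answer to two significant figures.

First estimate the order: p ≈ ln(e_5/e_4) / ln(e_4/e_3) = ln(8.840e-06/2.605e-03)/ln(2.605e-03/4.471e-02) = ln(0.00339347)/ln(0.0582644) ≈ 2.0001.
Then e_6 ≈ e_5·(e_5/e_4)^p = 8.840e-06·(0.00339347)^2.0001 = 8.840e-06·1.15091e-05 ≈ 1.017e-10.

1.0e-10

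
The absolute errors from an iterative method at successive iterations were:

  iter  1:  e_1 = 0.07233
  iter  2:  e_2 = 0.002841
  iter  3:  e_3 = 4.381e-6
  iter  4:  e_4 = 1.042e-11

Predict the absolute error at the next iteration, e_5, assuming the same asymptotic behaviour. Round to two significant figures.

First estimate the order: p ≈ ln(e_4/e_3) / ln(e_3/e_2) = ln(1.042e-11/4.381e-6)/ln(4.381e-6/0.002841) = ln(2.37845e-06)/ln(0.00154206) ≈ 2.0000.
Then e_5 ≈ e_4·(e_4/e_3)^p = 1.042e-11·(2.37845e-06)^2.0000 = 1.042e-11·5.65702e-12 ≈ 5.895e-23.

5.9e-23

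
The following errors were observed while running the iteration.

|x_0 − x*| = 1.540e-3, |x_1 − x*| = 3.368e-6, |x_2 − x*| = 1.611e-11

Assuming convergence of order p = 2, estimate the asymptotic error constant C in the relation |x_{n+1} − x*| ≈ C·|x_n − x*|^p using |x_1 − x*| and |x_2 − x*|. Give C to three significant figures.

C ≈ |x_2 − x*| / |x_1 − x*|^2
  = 1.611e-11 / (3.368e-6)^2
  = 1.611e-11 / 1.13434e-11 ≈ 1.4202

1.42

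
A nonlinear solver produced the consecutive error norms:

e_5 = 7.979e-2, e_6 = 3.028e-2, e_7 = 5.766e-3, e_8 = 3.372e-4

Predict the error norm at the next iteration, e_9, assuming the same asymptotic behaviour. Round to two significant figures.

First estimate the order: p ≈ ln(e_8/e_7) / ln(e_7/e_6) = ln(3.372e-4/5.766e-3)/ln(5.766e-3/3.028e-2) = ln(0.0584807)/ln(0.190423) ≈ 1.7118.
Then e_9 ≈ e_8·(e_8/e_7)^p = 3.372e-4·(0.0584807)^1.7118 = 3.372e-4·0.00775126 ≈ 2.614e-06.

2.6e-6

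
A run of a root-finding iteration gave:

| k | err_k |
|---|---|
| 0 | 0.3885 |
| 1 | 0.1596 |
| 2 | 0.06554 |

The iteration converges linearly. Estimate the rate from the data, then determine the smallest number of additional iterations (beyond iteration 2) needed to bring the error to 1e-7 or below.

16

Rate ρ ≈ err_2/err_1 = 0.06554/0.1596 = 0.4107.
After j more steps, err_{2+j} ≈ 0.06554·ρ^j; need ρ^j ≤ 1e-7/0.06554 = 1.52579e-06.
j ≥ ln(1.52579e-06)/ln(0.4107) = -13.3930/-0.88989 = 15.050.
So 16 more iterations are needed.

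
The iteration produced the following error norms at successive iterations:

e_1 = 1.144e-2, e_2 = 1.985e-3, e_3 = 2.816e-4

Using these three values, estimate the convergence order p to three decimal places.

p ≈ ln(e_3/e_2) / ln(e_2/e_1)
  = ln(2.816e-4/1.985e-3) / ln(1.985e-3/1.144e-2)
  = ln(0.141864) / ln(0.173514)
  = -1.952886 / -1.751497 ≈ 1.114981

1.115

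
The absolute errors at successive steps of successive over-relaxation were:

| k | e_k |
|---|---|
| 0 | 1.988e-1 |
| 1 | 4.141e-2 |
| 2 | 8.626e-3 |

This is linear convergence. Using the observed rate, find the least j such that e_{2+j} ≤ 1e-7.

Rate ρ ≈ e_2/e_1 = 8.626e-3/4.141e-2 = 0.2083.
After j more steps, e_{2+j} ≈ 8.626e-3·ρ^j; need ρ^j ≤ 1e-7/8.626e-3 = 1.15929e-05.
j ≥ ln(1.15929e-05)/ln(0.2083) = -11.3651/-1.56878 = 7.245.
So 8 more iterations are needed.

8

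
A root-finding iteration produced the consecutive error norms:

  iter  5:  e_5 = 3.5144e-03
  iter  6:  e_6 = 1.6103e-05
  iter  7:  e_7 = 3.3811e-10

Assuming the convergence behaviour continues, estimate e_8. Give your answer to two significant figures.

First estimate the order: p ≈ ln(e_7/e_6) / ln(e_6/e_5) = ln(3.3811e-10/1.6103e-05)/ln(1.6103e-05/3.5144e-03) = ln(2.09967e-05)/ln(0.00458201) ≈ 2.0000.
Then e_8 ≈ e_7·(e_7/e_6)^p = 3.3811e-10·(2.09967e-05)^2.0000 = 3.3811e-10·4.40861e-10 ≈ 1.491e-19.

1.5e-19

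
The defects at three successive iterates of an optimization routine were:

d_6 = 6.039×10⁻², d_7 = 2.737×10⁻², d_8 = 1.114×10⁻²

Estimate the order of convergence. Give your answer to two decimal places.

p ≈ ln(d_8/d_7) / ln(d_7/d_6)
  = ln(1.114×10⁻²/2.737×10⁻²) / ln(2.737×10⁻²/6.039×10⁻²)
  = ln(0.407015) / ln(0.453221)
  = -0.89891 / -0.79138 ≈ 1.13588

1.14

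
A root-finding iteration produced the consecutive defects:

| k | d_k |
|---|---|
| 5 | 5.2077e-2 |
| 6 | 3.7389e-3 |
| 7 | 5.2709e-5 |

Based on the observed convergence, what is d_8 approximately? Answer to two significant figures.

First estimate the order: p ≈ ln(d_7/d_6) / ln(d_6/d_5) = ln(5.2709e-5/3.7389e-3)/ln(3.7389e-3/5.2077e-2) = ln(0.0140975)/ln(0.0717956) ≈ 1.6180.
Then d_8 ≈ d_7·(d_7/d_6)^p = 5.2709e-5·(0.0140975)^1.6180 = 5.2709e-5·0.00101231 ≈ 5.336e-08.

5.3e-8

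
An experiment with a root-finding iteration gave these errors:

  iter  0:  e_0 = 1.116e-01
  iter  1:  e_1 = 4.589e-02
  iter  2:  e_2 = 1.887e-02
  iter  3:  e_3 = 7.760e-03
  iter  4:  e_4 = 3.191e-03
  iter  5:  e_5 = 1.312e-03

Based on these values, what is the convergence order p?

Consecutive ratios: e_5/e_4 = 1.312e-03/3.191e-03 = 0.411156, e_4/e_3 = 3.191e-03/7.760e-03 = 0.411211.
p ≈ ln(0.411156)/ln(0.411211) = -0.8888/-0.8886 ≈ 1.00.
So the convergence is linear (order 1).

1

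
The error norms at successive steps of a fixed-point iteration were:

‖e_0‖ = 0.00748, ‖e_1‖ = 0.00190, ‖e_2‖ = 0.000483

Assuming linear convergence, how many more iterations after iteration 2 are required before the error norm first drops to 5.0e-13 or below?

16

Rate ρ ≈ ‖e_2‖/‖e_1‖ = 0.000483/0.00190 = 0.2542.
After j more steps, ‖e_{2+j}‖ ≈ 0.000483·ρ^j; need ρ^j ≤ 5.0e-13/0.000483 = 1.0352e-09.
j ≥ ln(1.0352e-09)/ln(0.2542) = -20.6887/-1.36963 = 15.105.
So 16 more iterations are needed.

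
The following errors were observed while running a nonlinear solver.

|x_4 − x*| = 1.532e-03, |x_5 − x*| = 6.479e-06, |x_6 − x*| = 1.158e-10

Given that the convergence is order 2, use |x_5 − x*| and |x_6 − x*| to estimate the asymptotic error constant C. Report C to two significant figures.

2.8

C ≈ |x_6 − x*| / |x_5 − x*|^2
  = 1.158e-10 / (6.479e-06)^2
  = 1.158e-10 / 4.19774e-11 ≈ 2.7586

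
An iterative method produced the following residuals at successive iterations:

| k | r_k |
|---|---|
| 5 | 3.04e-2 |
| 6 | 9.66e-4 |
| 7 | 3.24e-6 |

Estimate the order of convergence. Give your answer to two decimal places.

1.65

p ≈ ln(r_7/r_6) / ln(r_6/r_5)
  = ln(3.24e-6/9.66e-4) / ln(9.66e-4/3.04e-2)
  = ln(0.00335404) / ln(0.0317763)
  = -5.69759 / -3.44903 ≈ 1.65194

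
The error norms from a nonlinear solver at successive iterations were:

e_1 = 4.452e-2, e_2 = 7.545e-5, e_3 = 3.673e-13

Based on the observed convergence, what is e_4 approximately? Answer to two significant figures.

First estimate the order: p ≈ ln(e_3/e_2) / ln(e_2/e_1) = ln(3.673e-13/7.545e-5)/ln(7.545e-5/4.452e-2) = ln(4.86812e-09)/ln(0.00169474) ≈ 3.0000.
Then e_4 ≈ e_3·(e_3/e_2)^p = 3.673e-13·(4.86812e-09)^3.0000 = 3.673e-13·1.15368e-25 ≈ 4.237e-38.

4.2e-38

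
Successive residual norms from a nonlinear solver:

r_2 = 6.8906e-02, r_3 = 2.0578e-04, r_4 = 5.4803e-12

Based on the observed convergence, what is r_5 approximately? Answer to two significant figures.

1.0e-34

First estimate the order: p ≈ ln(r_4/r_3) / ln(r_3/r_2) = ln(5.4803e-12/2.0578e-04)/ln(2.0578e-04/6.8906e-02) = ln(2.66318e-08)/ln(0.00298639) ≈ 3.0000.
Then r_5 ≈ r_4·(r_4/r_3)^p = 5.4803e-12·(2.66318e-08)^3.0000 = 5.4803e-12·1.88887e-23 ≈ 1.035e-34.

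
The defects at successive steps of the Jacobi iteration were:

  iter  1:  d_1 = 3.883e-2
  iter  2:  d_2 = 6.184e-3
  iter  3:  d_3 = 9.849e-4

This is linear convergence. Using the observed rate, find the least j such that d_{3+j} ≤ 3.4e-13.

Rate ρ ≈ d_3/d_2 = 9.849e-4/6.184e-3 = 0.1593.
After j more steps, d_{3+j} ≈ 9.849e-4·ρ^j; need ρ^j ≤ 3.4e-13/9.849e-4 = 3.45213e-10.
j ≥ ln(3.45213e-10)/ln(0.1593) = -21.7869/-1.83697 = 11.860.
So 12 more iterations are needed.

12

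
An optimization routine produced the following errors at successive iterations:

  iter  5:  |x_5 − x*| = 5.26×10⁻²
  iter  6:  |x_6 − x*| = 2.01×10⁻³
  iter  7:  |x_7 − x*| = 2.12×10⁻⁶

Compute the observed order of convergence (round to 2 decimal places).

p ≈ ln(|x_7 − x*|/|x_6 − x*|) / ln(|x_6 − x*|/|x_5 − x*|)
  = ln(2.12×10⁻⁶/2.01×10⁻³) / ln(2.01×10⁻³/5.26×10⁻²)
  = ln(0.00105473) / ln(0.0382129)
  = -6.85447 / -3.26458 ≈ 2.09965

2.10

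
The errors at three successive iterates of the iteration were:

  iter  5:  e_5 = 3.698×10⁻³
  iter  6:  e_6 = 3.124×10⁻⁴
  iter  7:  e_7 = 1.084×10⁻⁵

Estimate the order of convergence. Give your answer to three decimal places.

1.360

p ≈ ln(e_7/e_6) / ln(e_6/e_5)
  = ln(1.084×10⁻⁵/3.124×10⁻⁴) / ln(3.124×10⁻⁴/3.698×10⁻³)
  = ln(0.0346991) / ln(0.0844781)
  = -3.361042 / -2.471263 ≈ 1.360050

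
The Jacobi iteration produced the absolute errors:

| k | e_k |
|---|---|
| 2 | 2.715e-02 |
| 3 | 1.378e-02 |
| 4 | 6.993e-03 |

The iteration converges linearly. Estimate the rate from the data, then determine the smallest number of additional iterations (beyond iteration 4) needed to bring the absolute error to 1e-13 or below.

Rate ρ ≈ e_4/e_3 = 6.993e-03/1.378e-02 = 0.5075.
After j more steps, e_{4+j} ≈ 6.993e-03·ρ^j; need ρ^j ≤ 1e-13/6.993e-03 = 1.43e-11.
j ≥ ln(1.43e-11)/ln(0.5075) = -24.9708/-0.67826 = 36.816.
So 37 more iterations are needed.

37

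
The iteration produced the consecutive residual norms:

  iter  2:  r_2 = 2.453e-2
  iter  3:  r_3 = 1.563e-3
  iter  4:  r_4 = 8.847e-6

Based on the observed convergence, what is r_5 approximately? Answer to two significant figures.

5.3e-10

First estimate the order: p ≈ ln(r_4/r_3) / ln(r_3/r_2) = ln(8.847e-6/1.563e-3)/ln(1.563e-3/2.453e-2) = ln(0.00566027)/ln(0.0637179) ≈ 1.8793.
Then r_5 ≈ r_4·(r_4/r_3)^p = 8.847e-6·(0.00566027)^1.8793 = 8.847e-6·5.98283e-05 ≈ 5.293e-10.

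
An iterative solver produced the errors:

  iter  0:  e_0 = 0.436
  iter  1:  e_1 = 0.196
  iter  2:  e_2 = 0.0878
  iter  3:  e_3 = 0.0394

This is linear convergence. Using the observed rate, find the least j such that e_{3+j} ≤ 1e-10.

Rate ρ ≈ e_3/e_2 = 0.0394/0.0878 = 0.4487.
After j more steps, e_{3+j} ≈ 0.0394·ρ^j; need ρ^j ≤ 1e-10/0.0394 = 2.53807e-09.
j ≥ ln(2.53807e-09)/ln(0.4487) = -19.7919/-0.80140 = 24.697.
So 25 more iterations are needed.

25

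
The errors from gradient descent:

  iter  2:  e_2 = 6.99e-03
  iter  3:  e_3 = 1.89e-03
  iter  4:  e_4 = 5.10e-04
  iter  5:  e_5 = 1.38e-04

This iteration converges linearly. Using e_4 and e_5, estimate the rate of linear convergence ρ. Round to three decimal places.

0.271

ρ ≈ e_5/e_4 = 1.38e-04/5.10e-04 = 0.27059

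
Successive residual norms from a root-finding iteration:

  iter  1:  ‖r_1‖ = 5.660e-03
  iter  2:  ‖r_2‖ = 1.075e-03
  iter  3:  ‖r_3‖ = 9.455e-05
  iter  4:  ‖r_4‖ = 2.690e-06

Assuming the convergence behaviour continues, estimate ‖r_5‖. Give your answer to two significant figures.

1.5e-8

First estimate the order: p ≈ ln(‖r_4‖/‖r_3‖) / ln(‖r_3‖/‖r_2‖) = ln(2.690e-06/9.455e-05)/ln(9.455e-05/1.075e-03) = ln(0.0284506)/ln(0.0879535) ≈ 1.4643.
Then ‖r_5‖ ≈ ‖r_4‖·(‖r_4‖/‖r_3‖)^p = 2.690e-06·(0.0284506)^1.4643 = 2.690e-06·0.00544912 ≈ 1.466e-08.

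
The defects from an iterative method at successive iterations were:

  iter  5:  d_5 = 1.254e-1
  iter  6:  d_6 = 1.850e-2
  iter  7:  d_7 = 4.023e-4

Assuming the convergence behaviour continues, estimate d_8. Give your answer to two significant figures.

1.9e-7

First estimate the order: p ≈ ln(d_7/d_6) / ln(d_6/d_5) = ln(4.023e-4/1.850e-2)/ln(1.850e-2/1.254e-1) = ln(0.0217459)/ln(0.147528) ≈ 2.0004.
Then d_8 ≈ d_7·(d_7/d_6)^p = 4.023e-4·(0.0217459)^2.0004 = 4.023e-4·0.000472161 ≈ 1.9e-07.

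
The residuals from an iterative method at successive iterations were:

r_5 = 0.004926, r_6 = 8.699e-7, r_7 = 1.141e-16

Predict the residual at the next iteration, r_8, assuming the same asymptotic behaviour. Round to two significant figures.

First estimate the order: p ≈ ln(r_7/r_6) / ln(r_6/r_5) = ln(1.141e-16/8.699e-7)/ln(8.699e-7/0.004926) = ln(1.31165e-10)/ln(0.000176594) ≈ 2.6331.
Then r_8 ≈ r_7·(r_7/r_6)^p = 1.141e-16·(1.31165e-10)^2.6331 = 1.141e-16·9.53293e-27 ≈ 1.088e-42.

1.1e-42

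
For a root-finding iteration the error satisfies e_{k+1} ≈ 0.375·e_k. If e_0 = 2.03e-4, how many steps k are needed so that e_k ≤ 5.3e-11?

16

After k steps, e_k ≈ 2.03e-4·0.375^k.
Need 0.375^k ≤ 5.3e-11/2.03e-4 = 2.61084e-07.
k ≥ ln(2.61084e-07)/ln(0.375) = -15.1584/-0.98083 = 15.455.
Smallest integer k = 16.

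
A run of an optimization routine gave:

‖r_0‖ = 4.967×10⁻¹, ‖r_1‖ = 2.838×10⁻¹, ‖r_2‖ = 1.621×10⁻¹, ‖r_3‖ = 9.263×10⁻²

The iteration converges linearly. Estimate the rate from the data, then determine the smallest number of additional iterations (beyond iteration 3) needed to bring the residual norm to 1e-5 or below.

17

Rate ρ ≈ ‖r_3‖/‖r_2‖ = 9.263×10⁻²/1.621×10⁻¹ = 0.5714.
After j more steps, ‖r_{3+j}‖ ≈ 9.263×10⁻²·ρ^j; need ρ^j ≤ 1e-5/9.263×10⁻² = 0.000107956.
j ≥ ln(0.000107956)/ln(0.5714) = -9.1338/-0.55967 = 16.320.
So 17 more iterations are needed.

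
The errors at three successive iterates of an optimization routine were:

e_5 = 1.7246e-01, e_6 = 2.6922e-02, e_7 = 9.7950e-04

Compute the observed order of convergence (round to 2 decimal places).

p ≈ ln(e_7/e_6) / ln(e_6/e_5)
  = ln(9.7950e-04/2.6922e-02) / ln(2.6922e-02/1.7246e-01)
  = ln(0.0363829) / ln(0.156106)
  = -3.31366 / -1.85722 ≈ 1.78420

1.78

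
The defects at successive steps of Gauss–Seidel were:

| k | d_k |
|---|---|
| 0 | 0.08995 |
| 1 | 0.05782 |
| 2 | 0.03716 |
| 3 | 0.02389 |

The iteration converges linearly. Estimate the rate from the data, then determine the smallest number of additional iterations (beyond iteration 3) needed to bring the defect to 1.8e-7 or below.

Rate ρ ≈ d_3/d_2 = 0.02389/0.03716 = 0.6429.
After j more steps, d_{3+j} ≈ 0.02389·ρ^j; need ρ^j ≤ 1.8e-7/0.02389 = 7.53453e-06.
j ≥ ln(7.53453e-06)/ln(0.6429) = -11.7960/-0.44177 = 26.702.
So 27 more iterations are needed.

27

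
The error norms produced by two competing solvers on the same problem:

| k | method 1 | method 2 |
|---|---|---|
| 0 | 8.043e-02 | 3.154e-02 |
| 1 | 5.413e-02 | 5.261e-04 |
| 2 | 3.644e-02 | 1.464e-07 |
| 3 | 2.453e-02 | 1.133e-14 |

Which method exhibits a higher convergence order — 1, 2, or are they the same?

Method 1: p ≈ ln(2.453e-02/3.644e-02)/ln(3.644e-02/5.413e-02) ≈ 1.00.
Method 2: p ≈ ln(1.133e-14/1.464e-07)/ln(1.464e-07/5.261e-04) ≈ 2.00.
Method 2 has the higher order (≈2.0 vs ≈1.0).

2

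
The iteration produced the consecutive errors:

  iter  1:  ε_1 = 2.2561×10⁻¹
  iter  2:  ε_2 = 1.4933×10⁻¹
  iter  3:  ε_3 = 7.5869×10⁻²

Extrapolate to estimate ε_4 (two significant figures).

First estimate the order: p ≈ ln(ε_3/ε_2) / ln(ε_2/ε_1) = ln(7.5869×10⁻²/1.4933×10⁻¹)/ln(1.4933×10⁻¹/2.2561×10⁻¹) = ln(0.508063)/ln(0.661894) ≈ 1.6410.
Then ε_4 ≈ ε_3·(ε_3/ε_2)^p = 7.5869×10⁻²·(0.508063)^1.6410 = 7.5869×10⁻²·0.329163 ≈ 0.02497.

2.5e-2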